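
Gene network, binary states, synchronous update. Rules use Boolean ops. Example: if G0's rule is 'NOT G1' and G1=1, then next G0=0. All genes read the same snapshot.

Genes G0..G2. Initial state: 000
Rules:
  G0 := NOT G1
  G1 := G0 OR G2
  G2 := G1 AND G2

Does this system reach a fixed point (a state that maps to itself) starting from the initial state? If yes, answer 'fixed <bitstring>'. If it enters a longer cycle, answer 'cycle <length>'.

Step 0: 000
Step 1: G0=NOT G1=NOT 0=1 G1=G0|G2=0|0=0 G2=G1&G2=0&0=0 -> 100
Step 2: G0=NOT G1=NOT 0=1 G1=G0|G2=1|0=1 G2=G1&G2=0&0=0 -> 110
Step 3: G0=NOT G1=NOT 1=0 G1=G0|G2=1|0=1 G2=G1&G2=1&0=0 -> 010
Step 4: G0=NOT G1=NOT 1=0 G1=G0|G2=0|0=0 G2=G1&G2=1&0=0 -> 000
Cycle of length 4 starting at step 0 -> no fixed point

Answer: cycle 4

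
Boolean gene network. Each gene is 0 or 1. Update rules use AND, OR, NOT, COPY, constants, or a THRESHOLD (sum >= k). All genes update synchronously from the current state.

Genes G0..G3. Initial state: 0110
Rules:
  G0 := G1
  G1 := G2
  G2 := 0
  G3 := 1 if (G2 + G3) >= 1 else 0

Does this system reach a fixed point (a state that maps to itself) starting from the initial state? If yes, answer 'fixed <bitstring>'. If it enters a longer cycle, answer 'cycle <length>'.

Step 0: 0110
Step 1: G0=G1=1 G1=G2=1 G2=0(const) G3=(1+0>=1)=1 -> 1101
Step 2: G0=G1=1 G1=G2=0 G2=0(const) G3=(0+1>=1)=1 -> 1001
Step 3: G0=G1=0 G1=G2=0 G2=0(const) G3=(0+1>=1)=1 -> 0001
Step 4: G0=G1=0 G1=G2=0 G2=0(const) G3=(0+1>=1)=1 -> 0001
Fixed point reached at step 3: 0001

Answer: fixed 0001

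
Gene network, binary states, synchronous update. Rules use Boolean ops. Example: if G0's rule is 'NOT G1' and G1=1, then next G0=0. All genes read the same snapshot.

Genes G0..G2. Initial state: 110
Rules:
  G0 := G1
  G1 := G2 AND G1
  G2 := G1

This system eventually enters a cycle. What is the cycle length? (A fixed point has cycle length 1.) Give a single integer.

Answer: 1

Derivation:
Step 0: 110
Step 1: G0=G1=1 G1=G2&G1=0&1=0 G2=G1=1 -> 101
Step 2: G0=G1=0 G1=G2&G1=1&0=0 G2=G1=0 -> 000
Step 3: G0=G1=0 G1=G2&G1=0&0=0 G2=G1=0 -> 000
State from step 3 equals state from step 2 -> cycle length 1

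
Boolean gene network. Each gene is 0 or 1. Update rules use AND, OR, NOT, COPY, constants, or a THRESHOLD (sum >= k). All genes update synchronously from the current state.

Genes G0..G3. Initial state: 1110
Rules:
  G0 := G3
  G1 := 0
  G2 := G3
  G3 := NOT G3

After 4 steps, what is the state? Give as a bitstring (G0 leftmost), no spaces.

Step 1: G0=G3=0 G1=0(const) G2=G3=0 G3=NOT G3=NOT 0=1 -> 0001
Step 2: G0=G3=1 G1=0(const) G2=G3=1 G3=NOT G3=NOT 1=0 -> 1010
Step 3: G0=G3=0 G1=0(const) G2=G3=0 G3=NOT G3=NOT 0=1 -> 0001
Step 4: G0=G3=1 G1=0(const) G2=G3=1 G3=NOT G3=NOT 1=0 -> 1010

1010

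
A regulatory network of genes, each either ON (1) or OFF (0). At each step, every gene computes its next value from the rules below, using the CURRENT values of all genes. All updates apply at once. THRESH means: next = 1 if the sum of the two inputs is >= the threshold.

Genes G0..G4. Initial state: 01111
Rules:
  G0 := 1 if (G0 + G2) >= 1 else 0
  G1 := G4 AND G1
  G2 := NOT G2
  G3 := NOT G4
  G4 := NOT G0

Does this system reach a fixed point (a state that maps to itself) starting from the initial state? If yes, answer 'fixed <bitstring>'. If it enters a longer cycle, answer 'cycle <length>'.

Step 0: 01111
Step 1: G0=(0+1>=1)=1 G1=G4&G1=1&1=1 G2=NOT G2=NOT 1=0 G3=NOT G4=NOT 1=0 G4=NOT G0=NOT 0=1 -> 11001
Step 2: G0=(1+0>=1)=1 G1=G4&G1=1&1=1 G2=NOT G2=NOT 0=1 G3=NOT G4=NOT 1=0 G4=NOT G0=NOT 1=0 -> 11100
Step 3: G0=(1+1>=1)=1 G1=G4&G1=0&1=0 G2=NOT G2=NOT 1=0 G3=NOT G4=NOT 0=1 G4=NOT G0=NOT 1=0 -> 10010
Step 4: G0=(1+0>=1)=1 G1=G4&G1=0&0=0 G2=NOT G2=NOT 0=1 G3=NOT G4=NOT 0=1 G4=NOT G0=NOT 1=0 -> 10110
Step 5: G0=(1+1>=1)=1 G1=G4&G1=0&0=0 G2=NOT G2=NOT 1=0 G3=NOT G4=NOT 0=1 G4=NOT G0=NOT 1=0 -> 10010
Cycle of length 2 starting at step 3 -> no fixed point

Answer: cycle 2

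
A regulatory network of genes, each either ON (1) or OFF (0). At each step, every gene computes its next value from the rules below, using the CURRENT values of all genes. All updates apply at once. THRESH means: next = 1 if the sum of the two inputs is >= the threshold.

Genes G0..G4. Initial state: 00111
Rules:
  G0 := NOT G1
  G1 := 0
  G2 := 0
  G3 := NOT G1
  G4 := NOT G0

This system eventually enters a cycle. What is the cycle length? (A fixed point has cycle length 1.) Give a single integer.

Step 0: 00111
Step 1: G0=NOT G1=NOT 0=1 G1=0(const) G2=0(const) G3=NOT G1=NOT 0=1 G4=NOT G0=NOT 0=1 -> 10011
Step 2: G0=NOT G1=NOT 0=1 G1=0(const) G2=0(const) G3=NOT G1=NOT 0=1 G4=NOT G0=NOT 1=0 -> 10010
Step 3: G0=NOT G1=NOT 0=1 G1=0(const) G2=0(const) G3=NOT G1=NOT 0=1 G4=NOT G0=NOT 1=0 -> 10010
State from step 3 equals state from step 2 -> cycle length 1

Answer: 1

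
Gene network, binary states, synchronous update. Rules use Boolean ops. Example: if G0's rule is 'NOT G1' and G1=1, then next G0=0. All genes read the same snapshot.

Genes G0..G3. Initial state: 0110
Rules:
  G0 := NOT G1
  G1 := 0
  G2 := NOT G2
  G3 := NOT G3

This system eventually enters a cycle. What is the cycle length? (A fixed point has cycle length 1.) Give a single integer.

Answer: 2

Derivation:
Step 0: 0110
Step 1: G0=NOT G1=NOT 1=0 G1=0(const) G2=NOT G2=NOT 1=0 G3=NOT G3=NOT 0=1 -> 0001
Step 2: G0=NOT G1=NOT 0=1 G1=0(const) G2=NOT G2=NOT 0=1 G3=NOT G3=NOT 1=0 -> 1010
Step 3: G0=NOT G1=NOT 0=1 G1=0(const) G2=NOT G2=NOT 1=0 G3=NOT G3=NOT 0=1 -> 1001
Step 4: G0=NOT G1=NOT 0=1 G1=0(const) G2=NOT G2=NOT 0=1 G3=NOT G3=NOT 1=0 -> 1010
State from step 4 equals state from step 2 -> cycle length 2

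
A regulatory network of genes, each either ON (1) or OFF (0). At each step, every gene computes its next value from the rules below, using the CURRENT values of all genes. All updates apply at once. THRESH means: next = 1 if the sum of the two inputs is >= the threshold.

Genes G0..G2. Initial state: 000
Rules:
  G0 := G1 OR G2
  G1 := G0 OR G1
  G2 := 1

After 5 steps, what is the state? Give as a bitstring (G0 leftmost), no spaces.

Step 1: G0=G1|G2=0|0=0 G1=G0|G1=0|0=0 G2=1(const) -> 001
Step 2: G0=G1|G2=0|1=1 G1=G0|G1=0|0=0 G2=1(const) -> 101
Step 3: G0=G1|G2=0|1=1 G1=G0|G1=1|0=1 G2=1(const) -> 111
Step 4: G0=G1|G2=1|1=1 G1=G0|G1=1|1=1 G2=1(const) -> 111
Step 5: G0=G1|G2=1|1=1 G1=G0|G1=1|1=1 G2=1(const) -> 111

111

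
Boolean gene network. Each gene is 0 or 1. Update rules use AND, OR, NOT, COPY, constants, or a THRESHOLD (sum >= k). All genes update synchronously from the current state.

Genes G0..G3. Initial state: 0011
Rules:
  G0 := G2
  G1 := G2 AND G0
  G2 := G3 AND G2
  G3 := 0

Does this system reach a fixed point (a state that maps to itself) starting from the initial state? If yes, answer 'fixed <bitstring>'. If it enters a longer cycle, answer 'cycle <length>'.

Step 0: 0011
Step 1: G0=G2=1 G1=G2&G0=1&0=0 G2=G3&G2=1&1=1 G3=0(const) -> 1010
Step 2: G0=G2=1 G1=G2&G0=1&1=1 G2=G3&G2=0&1=0 G3=0(const) -> 1100
Step 3: G0=G2=0 G1=G2&G0=0&1=0 G2=G3&G2=0&0=0 G3=0(const) -> 0000
Step 4: G0=G2=0 G1=G2&G0=0&0=0 G2=G3&G2=0&0=0 G3=0(const) -> 0000
Fixed point reached at step 3: 0000

Answer: fixed 0000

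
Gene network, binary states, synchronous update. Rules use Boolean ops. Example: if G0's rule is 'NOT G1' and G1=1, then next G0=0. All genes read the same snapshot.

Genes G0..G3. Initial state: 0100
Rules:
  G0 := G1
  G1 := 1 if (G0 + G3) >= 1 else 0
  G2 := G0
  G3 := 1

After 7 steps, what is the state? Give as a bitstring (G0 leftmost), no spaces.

Step 1: G0=G1=1 G1=(0+0>=1)=0 G2=G0=0 G3=1(const) -> 1001
Step 2: G0=G1=0 G1=(1+1>=1)=1 G2=G0=1 G3=1(const) -> 0111
Step 3: G0=G1=1 G1=(0+1>=1)=1 G2=G0=0 G3=1(const) -> 1101
Step 4: G0=G1=1 G1=(1+1>=1)=1 G2=G0=1 G3=1(const) -> 1111
Step 5: G0=G1=1 G1=(1+1>=1)=1 G2=G0=1 G3=1(const) -> 1111
Step 6: G0=G1=1 G1=(1+1>=1)=1 G2=G0=1 G3=1(const) -> 1111
Step 7: G0=G1=1 G1=(1+1>=1)=1 G2=G0=1 G3=1(const) -> 1111

1111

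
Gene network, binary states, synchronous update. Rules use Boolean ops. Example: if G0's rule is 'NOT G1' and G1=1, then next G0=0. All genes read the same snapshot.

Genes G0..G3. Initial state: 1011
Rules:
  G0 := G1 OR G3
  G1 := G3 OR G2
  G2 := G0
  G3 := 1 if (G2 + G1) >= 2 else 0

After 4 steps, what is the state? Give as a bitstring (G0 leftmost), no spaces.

Step 1: G0=G1|G3=0|1=1 G1=G3|G2=1|1=1 G2=G0=1 G3=(1+0>=2)=0 -> 1110
Step 2: G0=G1|G3=1|0=1 G1=G3|G2=0|1=1 G2=G0=1 G3=(1+1>=2)=1 -> 1111
Step 3: G0=G1|G3=1|1=1 G1=G3|G2=1|1=1 G2=G0=1 G3=(1+1>=2)=1 -> 1111
Step 4: G0=G1|G3=1|1=1 G1=G3|G2=1|1=1 G2=G0=1 G3=(1+1>=2)=1 -> 1111

1111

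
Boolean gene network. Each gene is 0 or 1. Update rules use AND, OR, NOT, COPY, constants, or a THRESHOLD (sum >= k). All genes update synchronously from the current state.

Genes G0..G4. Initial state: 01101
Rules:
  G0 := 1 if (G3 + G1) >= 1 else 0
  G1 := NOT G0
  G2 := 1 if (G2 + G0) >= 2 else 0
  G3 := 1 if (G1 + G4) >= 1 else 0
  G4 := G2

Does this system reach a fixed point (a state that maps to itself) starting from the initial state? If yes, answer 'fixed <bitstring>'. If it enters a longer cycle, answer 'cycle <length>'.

Answer: cycle 5

Derivation:
Step 0: 01101
Step 1: G0=(0+1>=1)=1 G1=NOT G0=NOT 0=1 G2=(1+0>=2)=0 G3=(1+1>=1)=1 G4=G2=1 -> 11011
Step 2: G0=(1+1>=1)=1 G1=NOT G0=NOT 1=0 G2=(0+1>=2)=0 G3=(1+1>=1)=1 G4=G2=0 -> 10010
Step 3: G0=(1+0>=1)=1 G1=NOT G0=NOT 1=0 G2=(0+1>=2)=0 G3=(0+0>=1)=0 G4=G2=0 -> 10000
Step 4: G0=(0+0>=1)=0 G1=NOT G0=NOT 1=0 G2=(0+1>=2)=0 G3=(0+0>=1)=0 G4=G2=0 -> 00000
Step 5: G0=(0+0>=1)=0 G1=NOT G0=NOT 0=1 G2=(0+0>=2)=0 G3=(0+0>=1)=0 G4=G2=0 -> 01000
Step 6: G0=(0+1>=1)=1 G1=NOT G0=NOT 0=1 G2=(0+0>=2)=0 G3=(1+0>=1)=1 G4=G2=0 -> 11010
Step 7: G0=(1+1>=1)=1 G1=NOT G0=NOT 1=0 G2=(0+1>=2)=0 G3=(1+0>=1)=1 G4=G2=0 -> 10010
Cycle of length 5 starting at step 2 -> no fixed point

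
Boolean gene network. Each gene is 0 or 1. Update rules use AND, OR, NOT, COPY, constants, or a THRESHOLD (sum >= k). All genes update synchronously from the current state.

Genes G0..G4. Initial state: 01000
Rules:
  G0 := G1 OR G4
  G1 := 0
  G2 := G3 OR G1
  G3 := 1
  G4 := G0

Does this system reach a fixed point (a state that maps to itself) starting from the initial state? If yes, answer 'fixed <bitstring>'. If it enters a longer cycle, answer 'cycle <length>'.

Step 0: 01000
Step 1: G0=G1|G4=1|0=1 G1=0(const) G2=G3|G1=0|1=1 G3=1(const) G4=G0=0 -> 10110
Step 2: G0=G1|G4=0|0=0 G1=0(const) G2=G3|G1=1|0=1 G3=1(const) G4=G0=1 -> 00111
Step 3: G0=G1|G4=0|1=1 G1=0(const) G2=G3|G1=1|0=1 G3=1(const) G4=G0=0 -> 10110
Cycle of length 2 starting at step 1 -> no fixed point

Answer: cycle 2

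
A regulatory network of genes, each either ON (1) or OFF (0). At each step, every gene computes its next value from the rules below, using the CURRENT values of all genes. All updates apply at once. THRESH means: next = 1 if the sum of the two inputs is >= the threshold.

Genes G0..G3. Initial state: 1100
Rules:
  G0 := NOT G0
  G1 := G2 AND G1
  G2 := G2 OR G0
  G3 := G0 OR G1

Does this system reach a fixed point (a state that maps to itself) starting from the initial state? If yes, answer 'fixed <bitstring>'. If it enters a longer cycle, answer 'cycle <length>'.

Step 0: 1100
Step 1: G0=NOT G0=NOT 1=0 G1=G2&G1=0&1=0 G2=G2|G0=0|1=1 G3=G0|G1=1|1=1 -> 0011
Step 2: G0=NOT G0=NOT 0=1 G1=G2&G1=1&0=0 G2=G2|G0=1|0=1 G3=G0|G1=0|0=0 -> 1010
Step 3: G0=NOT G0=NOT 1=0 G1=G2&G1=1&0=0 G2=G2|G0=1|1=1 G3=G0|G1=1|0=1 -> 0011
Cycle of length 2 starting at step 1 -> no fixed point

Answer: cycle 2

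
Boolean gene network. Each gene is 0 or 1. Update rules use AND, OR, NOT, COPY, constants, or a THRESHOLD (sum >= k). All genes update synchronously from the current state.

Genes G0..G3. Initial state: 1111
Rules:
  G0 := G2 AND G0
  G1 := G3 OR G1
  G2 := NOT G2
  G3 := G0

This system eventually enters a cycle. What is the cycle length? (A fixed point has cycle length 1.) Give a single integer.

Answer: 2

Derivation:
Step 0: 1111
Step 1: G0=G2&G0=1&1=1 G1=G3|G1=1|1=1 G2=NOT G2=NOT 1=0 G3=G0=1 -> 1101
Step 2: G0=G2&G0=0&1=0 G1=G3|G1=1|1=1 G2=NOT G2=NOT 0=1 G3=G0=1 -> 0111
Step 3: G0=G2&G0=1&0=0 G1=G3|G1=1|1=1 G2=NOT G2=NOT 1=0 G3=G0=0 -> 0100
Step 4: G0=G2&G0=0&0=0 G1=G3|G1=0|1=1 G2=NOT G2=NOT 0=1 G3=G0=0 -> 0110
Step 5: G0=G2&G0=1&0=0 G1=G3|G1=0|1=1 G2=NOT G2=NOT 1=0 G3=G0=0 -> 0100
State from step 5 equals state from step 3 -> cycle length 2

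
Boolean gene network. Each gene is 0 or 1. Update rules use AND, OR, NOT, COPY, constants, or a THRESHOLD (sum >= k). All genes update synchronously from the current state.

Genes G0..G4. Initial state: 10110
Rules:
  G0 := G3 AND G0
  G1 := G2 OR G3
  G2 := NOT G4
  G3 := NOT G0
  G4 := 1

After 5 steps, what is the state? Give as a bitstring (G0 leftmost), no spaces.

Step 1: G0=G3&G0=1&1=1 G1=G2|G3=1|1=1 G2=NOT G4=NOT 0=1 G3=NOT G0=NOT 1=0 G4=1(const) -> 11101
Step 2: G0=G3&G0=0&1=0 G1=G2|G3=1|0=1 G2=NOT G4=NOT 1=0 G3=NOT G0=NOT 1=0 G4=1(const) -> 01001
Step 3: G0=G3&G0=0&0=0 G1=G2|G3=0|0=0 G2=NOT G4=NOT 1=0 G3=NOT G0=NOT 0=1 G4=1(const) -> 00011
Step 4: G0=G3&G0=1&0=0 G1=G2|G3=0|1=1 G2=NOT G4=NOT 1=0 G3=NOT G0=NOT 0=1 G4=1(const) -> 01011
Step 5: G0=G3&G0=1&0=0 G1=G2|G3=0|1=1 G2=NOT G4=NOT 1=0 G3=NOT G0=NOT 0=1 G4=1(const) -> 01011

01011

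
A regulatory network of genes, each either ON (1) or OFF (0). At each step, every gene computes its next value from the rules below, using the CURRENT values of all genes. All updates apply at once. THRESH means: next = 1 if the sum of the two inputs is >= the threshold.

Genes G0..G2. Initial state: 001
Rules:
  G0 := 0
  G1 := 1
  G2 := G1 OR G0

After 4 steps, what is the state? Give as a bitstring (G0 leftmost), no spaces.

Step 1: G0=0(const) G1=1(const) G2=G1|G0=0|0=0 -> 010
Step 2: G0=0(const) G1=1(const) G2=G1|G0=1|0=1 -> 011
Step 3: G0=0(const) G1=1(const) G2=G1|G0=1|0=1 -> 011
Step 4: G0=0(const) G1=1(const) G2=G1|G0=1|0=1 -> 011

011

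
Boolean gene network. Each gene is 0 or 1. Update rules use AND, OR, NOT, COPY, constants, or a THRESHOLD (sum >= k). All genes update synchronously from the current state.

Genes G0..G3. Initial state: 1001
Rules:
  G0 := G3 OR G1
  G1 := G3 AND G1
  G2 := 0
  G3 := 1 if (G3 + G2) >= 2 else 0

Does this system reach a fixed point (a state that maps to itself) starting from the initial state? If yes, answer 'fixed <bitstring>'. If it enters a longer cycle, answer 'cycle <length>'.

Step 0: 1001
Step 1: G0=G3|G1=1|0=1 G1=G3&G1=1&0=0 G2=0(const) G3=(1+0>=2)=0 -> 1000
Step 2: G0=G3|G1=0|0=0 G1=G3&G1=0&0=0 G2=0(const) G3=(0+0>=2)=0 -> 0000
Step 3: G0=G3|G1=0|0=0 G1=G3&G1=0&0=0 G2=0(const) G3=(0+0>=2)=0 -> 0000
Fixed point reached at step 2: 0000

Answer: fixed 0000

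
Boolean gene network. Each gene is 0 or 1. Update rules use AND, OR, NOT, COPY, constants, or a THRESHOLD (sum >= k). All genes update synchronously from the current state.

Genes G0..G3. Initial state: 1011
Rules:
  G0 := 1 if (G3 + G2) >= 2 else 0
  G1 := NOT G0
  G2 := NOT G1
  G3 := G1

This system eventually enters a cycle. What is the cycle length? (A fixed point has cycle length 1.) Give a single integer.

Answer: 1

Derivation:
Step 0: 1011
Step 1: G0=(1+1>=2)=1 G1=NOT G0=NOT 1=0 G2=NOT G1=NOT 0=1 G3=G1=0 -> 1010
Step 2: G0=(0+1>=2)=0 G1=NOT G0=NOT 1=0 G2=NOT G1=NOT 0=1 G3=G1=0 -> 0010
Step 3: G0=(0+1>=2)=0 G1=NOT G0=NOT 0=1 G2=NOT G1=NOT 0=1 G3=G1=0 -> 0110
Step 4: G0=(0+1>=2)=0 G1=NOT G0=NOT 0=1 G2=NOT G1=NOT 1=0 G3=G1=1 -> 0101
Step 5: G0=(1+0>=2)=0 G1=NOT G0=NOT 0=1 G2=NOT G1=NOT 1=0 G3=G1=1 -> 0101
State from step 5 equals state from step 4 -> cycle length 1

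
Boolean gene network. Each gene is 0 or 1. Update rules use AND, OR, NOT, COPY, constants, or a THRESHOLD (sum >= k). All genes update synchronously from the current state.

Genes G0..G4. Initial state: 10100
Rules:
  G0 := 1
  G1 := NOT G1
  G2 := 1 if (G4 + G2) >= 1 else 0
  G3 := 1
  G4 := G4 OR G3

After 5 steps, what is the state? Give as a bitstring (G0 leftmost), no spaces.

Step 1: G0=1(const) G1=NOT G1=NOT 0=1 G2=(0+1>=1)=1 G3=1(const) G4=G4|G3=0|0=0 -> 11110
Step 2: G0=1(const) G1=NOT G1=NOT 1=0 G2=(0+1>=1)=1 G3=1(const) G4=G4|G3=0|1=1 -> 10111
Step 3: G0=1(const) G1=NOT G1=NOT 0=1 G2=(1+1>=1)=1 G3=1(const) G4=G4|G3=1|1=1 -> 11111
Step 4: G0=1(const) G1=NOT G1=NOT 1=0 G2=(1+1>=1)=1 G3=1(const) G4=G4|G3=1|1=1 -> 10111
Step 5: G0=1(const) G1=NOT G1=NOT 0=1 G2=(1+1>=1)=1 G3=1(const) G4=G4|G3=1|1=1 -> 11111

11111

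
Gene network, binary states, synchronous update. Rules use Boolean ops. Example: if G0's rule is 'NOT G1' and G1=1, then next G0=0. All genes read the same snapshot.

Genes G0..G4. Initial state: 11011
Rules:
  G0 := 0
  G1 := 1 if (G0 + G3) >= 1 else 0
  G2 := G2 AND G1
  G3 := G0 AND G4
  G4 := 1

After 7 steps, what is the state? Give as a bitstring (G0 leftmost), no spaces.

Step 1: G0=0(const) G1=(1+1>=1)=1 G2=G2&G1=0&1=0 G3=G0&G4=1&1=1 G4=1(const) -> 01011
Step 2: G0=0(const) G1=(0+1>=1)=1 G2=G2&G1=0&1=0 G3=G0&G4=0&1=0 G4=1(const) -> 01001
Step 3: G0=0(const) G1=(0+0>=1)=0 G2=G2&G1=0&1=0 G3=G0&G4=0&1=0 G4=1(const) -> 00001
Step 4: G0=0(const) G1=(0+0>=1)=0 G2=G2&G1=0&0=0 G3=G0&G4=0&1=0 G4=1(const) -> 00001
Step 5: G0=0(const) G1=(0+0>=1)=0 G2=G2&G1=0&0=0 G3=G0&G4=0&1=0 G4=1(const) -> 00001
Step 6: G0=0(const) G1=(0+0>=1)=0 G2=G2&G1=0&0=0 G3=G0&G4=0&1=0 G4=1(const) -> 00001
Step 7: G0=0(const) G1=(0+0>=1)=0 G2=G2&G1=0&0=0 G3=G0&G4=0&1=0 G4=1(const) -> 00001

00001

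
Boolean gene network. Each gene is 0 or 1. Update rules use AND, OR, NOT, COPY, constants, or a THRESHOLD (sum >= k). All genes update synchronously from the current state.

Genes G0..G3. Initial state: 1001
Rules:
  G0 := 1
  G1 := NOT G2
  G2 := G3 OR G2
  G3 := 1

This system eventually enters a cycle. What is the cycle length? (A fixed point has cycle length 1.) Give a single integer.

Answer: 1

Derivation:
Step 0: 1001
Step 1: G0=1(const) G1=NOT G2=NOT 0=1 G2=G3|G2=1|0=1 G3=1(const) -> 1111
Step 2: G0=1(const) G1=NOT G2=NOT 1=0 G2=G3|G2=1|1=1 G3=1(const) -> 1011
Step 3: G0=1(const) G1=NOT G2=NOT 1=0 G2=G3|G2=1|1=1 G3=1(const) -> 1011
State from step 3 equals state from step 2 -> cycle length 1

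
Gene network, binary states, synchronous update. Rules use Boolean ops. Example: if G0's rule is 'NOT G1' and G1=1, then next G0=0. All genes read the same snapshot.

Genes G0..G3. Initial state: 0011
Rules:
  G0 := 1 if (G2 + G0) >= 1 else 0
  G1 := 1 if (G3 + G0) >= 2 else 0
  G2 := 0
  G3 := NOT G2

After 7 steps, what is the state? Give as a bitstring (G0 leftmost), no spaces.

Step 1: G0=(1+0>=1)=1 G1=(1+0>=2)=0 G2=0(const) G3=NOT G2=NOT 1=0 -> 1000
Step 2: G0=(0+1>=1)=1 G1=(0+1>=2)=0 G2=0(const) G3=NOT G2=NOT 0=1 -> 1001
Step 3: G0=(0+1>=1)=1 G1=(1+1>=2)=1 G2=0(const) G3=NOT G2=NOT 0=1 -> 1101
Step 4: G0=(0+1>=1)=1 G1=(1+1>=2)=1 G2=0(const) G3=NOT G2=NOT 0=1 -> 1101
Step 5: G0=(0+1>=1)=1 G1=(1+1>=2)=1 G2=0(const) G3=NOT G2=NOT 0=1 -> 1101
Step 6: G0=(0+1>=1)=1 G1=(1+1>=2)=1 G2=0(const) G3=NOT G2=NOT 0=1 -> 1101
Step 7: G0=(0+1>=1)=1 G1=(1+1>=2)=1 G2=0(const) G3=NOT G2=NOT 0=1 -> 1101

1101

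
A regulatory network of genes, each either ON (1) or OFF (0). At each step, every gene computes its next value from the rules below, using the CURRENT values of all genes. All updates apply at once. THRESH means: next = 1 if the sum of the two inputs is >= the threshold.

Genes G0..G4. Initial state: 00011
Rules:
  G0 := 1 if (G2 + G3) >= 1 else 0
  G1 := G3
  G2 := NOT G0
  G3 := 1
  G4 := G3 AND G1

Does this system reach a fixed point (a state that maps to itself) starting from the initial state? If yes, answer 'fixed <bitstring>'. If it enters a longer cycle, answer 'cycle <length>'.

Answer: fixed 11011

Derivation:
Step 0: 00011
Step 1: G0=(0+1>=1)=1 G1=G3=1 G2=NOT G0=NOT 0=1 G3=1(const) G4=G3&G1=1&0=0 -> 11110
Step 2: G0=(1+1>=1)=1 G1=G3=1 G2=NOT G0=NOT 1=0 G3=1(const) G4=G3&G1=1&1=1 -> 11011
Step 3: G0=(0+1>=1)=1 G1=G3=1 G2=NOT G0=NOT 1=0 G3=1(const) G4=G3&G1=1&1=1 -> 11011
Fixed point reached at step 2: 11011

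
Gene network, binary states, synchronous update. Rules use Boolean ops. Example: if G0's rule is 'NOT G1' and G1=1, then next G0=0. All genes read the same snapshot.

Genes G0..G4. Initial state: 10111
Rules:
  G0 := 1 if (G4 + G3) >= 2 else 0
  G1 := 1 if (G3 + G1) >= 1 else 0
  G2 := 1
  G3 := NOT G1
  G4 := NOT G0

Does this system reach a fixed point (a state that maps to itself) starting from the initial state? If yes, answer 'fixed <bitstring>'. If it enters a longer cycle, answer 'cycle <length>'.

Step 0: 10111
Step 1: G0=(1+1>=2)=1 G1=(1+0>=1)=1 G2=1(const) G3=NOT G1=NOT 0=1 G4=NOT G0=NOT 1=0 -> 11110
Step 2: G0=(0+1>=2)=0 G1=(1+1>=1)=1 G2=1(const) G3=NOT G1=NOT 1=0 G4=NOT G0=NOT 1=0 -> 01100
Step 3: G0=(0+0>=2)=0 G1=(0+1>=1)=1 G2=1(const) G3=NOT G1=NOT 1=0 G4=NOT G0=NOT 0=1 -> 01101
Step 4: G0=(1+0>=2)=0 G1=(0+1>=1)=1 G2=1(const) G3=NOT G1=NOT 1=0 G4=NOT G0=NOT 0=1 -> 01101
Fixed point reached at step 3: 01101

Answer: fixed 01101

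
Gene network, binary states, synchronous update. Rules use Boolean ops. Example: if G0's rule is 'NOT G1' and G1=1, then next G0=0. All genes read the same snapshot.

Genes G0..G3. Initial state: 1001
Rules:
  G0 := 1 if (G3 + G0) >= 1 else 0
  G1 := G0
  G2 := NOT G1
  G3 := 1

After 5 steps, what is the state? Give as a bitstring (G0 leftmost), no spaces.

Step 1: G0=(1+1>=1)=1 G1=G0=1 G2=NOT G1=NOT 0=1 G3=1(const) -> 1111
Step 2: G0=(1+1>=1)=1 G1=G0=1 G2=NOT G1=NOT 1=0 G3=1(const) -> 1101
Step 3: G0=(1+1>=1)=1 G1=G0=1 G2=NOT G1=NOT 1=0 G3=1(const) -> 1101
Step 4: G0=(1+1>=1)=1 G1=G0=1 G2=NOT G1=NOT 1=0 G3=1(const) -> 1101
Step 5: G0=(1+1>=1)=1 G1=G0=1 G2=NOT G1=NOT 1=0 G3=1(const) -> 1101

1101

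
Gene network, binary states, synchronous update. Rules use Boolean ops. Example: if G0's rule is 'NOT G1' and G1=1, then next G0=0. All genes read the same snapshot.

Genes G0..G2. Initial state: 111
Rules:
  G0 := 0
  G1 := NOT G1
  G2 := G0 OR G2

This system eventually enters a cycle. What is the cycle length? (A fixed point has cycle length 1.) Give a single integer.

Answer: 2

Derivation:
Step 0: 111
Step 1: G0=0(const) G1=NOT G1=NOT 1=0 G2=G0|G2=1|1=1 -> 001
Step 2: G0=0(const) G1=NOT G1=NOT 0=1 G2=G0|G2=0|1=1 -> 011
Step 3: G0=0(const) G1=NOT G1=NOT 1=0 G2=G0|G2=0|1=1 -> 001
State from step 3 equals state from step 1 -> cycle length 2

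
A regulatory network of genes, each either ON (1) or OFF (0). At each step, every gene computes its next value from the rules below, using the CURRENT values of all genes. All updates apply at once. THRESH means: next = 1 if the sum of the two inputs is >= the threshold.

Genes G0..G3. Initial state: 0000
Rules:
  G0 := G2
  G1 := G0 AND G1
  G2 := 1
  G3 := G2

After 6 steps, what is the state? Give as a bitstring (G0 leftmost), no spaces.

Step 1: G0=G2=0 G1=G0&G1=0&0=0 G2=1(const) G3=G2=0 -> 0010
Step 2: G0=G2=1 G1=G0&G1=0&0=0 G2=1(const) G3=G2=1 -> 1011
Step 3: G0=G2=1 G1=G0&G1=1&0=0 G2=1(const) G3=G2=1 -> 1011
Step 4: G0=G2=1 G1=G0&G1=1&0=0 G2=1(const) G3=G2=1 -> 1011
Step 5: G0=G2=1 G1=G0&G1=1&0=0 G2=1(const) G3=G2=1 -> 1011
Step 6: G0=G2=1 G1=G0&G1=1&0=0 G2=1(const) G3=G2=1 -> 1011

1011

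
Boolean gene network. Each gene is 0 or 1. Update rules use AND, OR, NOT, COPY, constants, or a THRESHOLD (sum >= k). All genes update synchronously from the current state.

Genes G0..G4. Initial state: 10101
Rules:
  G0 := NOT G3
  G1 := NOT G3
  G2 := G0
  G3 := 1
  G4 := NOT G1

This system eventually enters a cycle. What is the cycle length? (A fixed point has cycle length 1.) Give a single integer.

Answer: 1

Derivation:
Step 0: 10101
Step 1: G0=NOT G3=NOT 0=1 G1=NOT G3=NOT 0=1 G2=G0=1 G3=1(const) G4=NOT G1=NOT 0=1 -> 11111
Step 2: G0=NOT G3=NOT 1=0 G1=NOT G3=NOT 1=0 G2=G0=1 G3=1(const) G4=NOT G1=NOT 1=0 -> 00110
Step 3: G0=NOT G3=NOT 1=0 G1=NOT G3=NOT 1=0 G2=G0=0 G3=1(const) G4=NOT G1=NOT 0=1 -> 00011
Step 4: G0=NOT G3=NOT 1=0 G1=NOT G3=NOT 1=0 G2=G0=0 G3=1(const) G4=NOT G1=NOT 0=1 -> 00011
State from step 4 equals state from step 3 -> cycle length 1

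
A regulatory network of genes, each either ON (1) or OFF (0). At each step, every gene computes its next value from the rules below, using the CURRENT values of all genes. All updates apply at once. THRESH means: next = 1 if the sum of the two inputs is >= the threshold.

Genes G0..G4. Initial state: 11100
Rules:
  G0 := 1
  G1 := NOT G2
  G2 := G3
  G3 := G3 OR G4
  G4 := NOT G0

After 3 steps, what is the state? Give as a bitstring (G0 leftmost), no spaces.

Step 1: G0=1(const) G1=NOT G2=NOT 1=0 G2=G3=0 G3=G3|G4=0|0=0 G4=NOT G0=NOT 1=0 -> 10000
Step 2: G0=1(const) G1=NOT G2=NOT 0=1 G2=G3=0 G3=G3|G4=0|0=0 G4=NOT G0=NOT 1=0 -> 11000
Step 3: G0=1(const) G1=NOT G2=NOT 0=1 G2=G3=0 G3=G3|G4=0|0=0 G4=NOT G0=NOT 1=0 -> 11000

11000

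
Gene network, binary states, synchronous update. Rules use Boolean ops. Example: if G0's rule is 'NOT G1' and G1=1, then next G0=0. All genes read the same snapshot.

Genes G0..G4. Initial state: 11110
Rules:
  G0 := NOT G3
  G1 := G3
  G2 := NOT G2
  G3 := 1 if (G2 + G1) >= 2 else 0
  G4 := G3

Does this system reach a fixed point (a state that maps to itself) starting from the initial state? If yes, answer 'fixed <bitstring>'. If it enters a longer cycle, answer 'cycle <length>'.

Step 0: 11110
Step 1: G0=NOT G3=NOT 1=0 G1=G3=1 G2=NOT G2=NOT 1=0 G3=(1+1>=2)=1 G4=G3=1 -> 01011
Step 2: G0=NOT G3=NOT 1=0 G1=G3=1 G2=NOT G2=NOT 0=1 G3=(0+1>=2)=0 G4=G3=1 -> 01101
Step 3: G0=NOT G3=NOT 0=1 G1=G3=0 G2=NOT G2=NOT 1=0 G3=(1+1>=2)=1 G4=G3=0 -> 10010
Step 4: G0=NOT G3=NOT 1=0 G1=G3=1 G2=NOT G2=NOT 0=1 G3=(0+0>=2)=0 G4=G3=1 -> 01101
Cycle of length 2 starting at step 2 -> no fixed point

Answer: cycle 2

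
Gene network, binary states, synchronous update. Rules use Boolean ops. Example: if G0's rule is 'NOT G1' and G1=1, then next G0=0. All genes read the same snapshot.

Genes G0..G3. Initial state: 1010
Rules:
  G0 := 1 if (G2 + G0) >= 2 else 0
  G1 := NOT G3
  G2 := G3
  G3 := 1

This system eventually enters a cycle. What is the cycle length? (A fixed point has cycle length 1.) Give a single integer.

Answer: 1

Derivation:
Step 0: 1010
Step 1: G0=(1+1>=2)=1 G1=NOT G3=NOT 0=1 G2=G3=0 G3=1(const) -> 1101
Step 2: G0=(0+1>=2)=0 G1=NOT G3=NOT 1=0 G2=G3=1 G3=1(const) -> 0011
Step 3: G0=(1+0>=2)=0 G1=NOT G3=NOT 1=0 G2=G3=1 G3=1(const) -> 0011
State from step 3 equals state from step 2 -> cycle length 1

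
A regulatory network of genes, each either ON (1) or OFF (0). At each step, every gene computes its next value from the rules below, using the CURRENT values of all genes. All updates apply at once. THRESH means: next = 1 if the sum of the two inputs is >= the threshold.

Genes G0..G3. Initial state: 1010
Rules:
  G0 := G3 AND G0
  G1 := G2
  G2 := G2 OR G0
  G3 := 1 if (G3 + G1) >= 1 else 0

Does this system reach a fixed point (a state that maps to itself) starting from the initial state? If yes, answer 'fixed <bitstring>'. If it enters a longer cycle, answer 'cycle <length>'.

Step 0: 1010
Step 1: G0=G3&G0=0&1=0 G1=G2=1 G2=G2|G0=1|1=1 G3=(0+0>=1)=0 -> 0110
Step 2: G0=G3&G0=0&0=0 G1=G2=1 G2=G2|G0=1|0=1 G3=(0+1>=1)=1 -> 0111
Step 3: G0=G3&G0=1&0=0 G1=G2=1 G2=G2|G0=1|0=1 G3=(1+1>=1)=1 -> 0111
Fixed point reached at step 2: 0111

Answer: fixed 0111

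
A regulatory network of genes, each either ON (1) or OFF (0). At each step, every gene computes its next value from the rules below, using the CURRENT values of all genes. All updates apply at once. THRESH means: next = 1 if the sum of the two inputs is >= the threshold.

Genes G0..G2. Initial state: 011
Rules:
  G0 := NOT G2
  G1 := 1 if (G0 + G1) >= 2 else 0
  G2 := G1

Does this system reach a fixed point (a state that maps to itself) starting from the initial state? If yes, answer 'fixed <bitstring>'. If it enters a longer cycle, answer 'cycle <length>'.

Answer: fixed 100

Derivation:
Step 0: 011
Step 1: G0=NOT G2=NOT 1=0 G1=(0+1>=2)=0 G2=G1=1 -> 001
Step 2: G0=NOT G2=NOT 1=0 G1=(0+0>=2)=0 G2=G1=0 -> 000
Step 3: G0=NOT G2=NOT 0=1 G1=(0+0>=2)=0 G2=G1=0 -> 100
Step 4: G0=NOT G2=NOT 0=1 G1=(1+0>=2)=0 G2=G1=0 -> 100
Fixed point reached at step 3: 100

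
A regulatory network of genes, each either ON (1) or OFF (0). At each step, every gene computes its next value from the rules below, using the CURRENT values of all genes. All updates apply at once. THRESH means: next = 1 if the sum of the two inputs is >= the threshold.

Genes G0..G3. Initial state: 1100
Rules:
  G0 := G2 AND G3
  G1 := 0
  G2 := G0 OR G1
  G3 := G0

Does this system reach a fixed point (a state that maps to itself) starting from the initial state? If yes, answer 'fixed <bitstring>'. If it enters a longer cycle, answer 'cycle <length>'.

Answer: cycle 2

Derivation:
Step 0: 1100
Step 1: G0=G2&G3=0&0=0 G1=0(const) G2=G0|G1=1|1=1 G3=G0=1 -> 0011
Step 2: G0=G2&G3=1&1=1 G1=0(const) G2=G0|G1=0|0=0 G3=G0=0 -> 1000
Step 3: G0=G2&G3=0&0=0 G1=0(const) G2=G0|G1=1|0=1 G3=G0=1 -> 0011
Cycle of length 2 starting at step 1 -> no fixed point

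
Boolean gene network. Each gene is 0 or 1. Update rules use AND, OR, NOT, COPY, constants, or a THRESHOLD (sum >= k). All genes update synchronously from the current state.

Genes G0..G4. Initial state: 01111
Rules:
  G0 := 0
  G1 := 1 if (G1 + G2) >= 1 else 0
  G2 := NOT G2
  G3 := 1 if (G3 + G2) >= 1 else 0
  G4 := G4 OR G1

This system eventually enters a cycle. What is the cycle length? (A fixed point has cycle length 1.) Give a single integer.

Answer: 2

Derivation:
Step 0: 01111
Step 1: G0=0(const) G1=(1+1>=1)=1 G2=NOT G2=NOT 1=0 G3=(1+1>=1)=1 G4=G4|G1=1|1=1 -> 01011
Step 2: G0=0(const) G1=(1+0>=1)=1 G2=NOT G2=NOT 0=1 G3=(1+0>=1)=1 G4=G4|G1=1|1=1 -> 01111
State from step 2 equals state from step 0 -> cycle length 2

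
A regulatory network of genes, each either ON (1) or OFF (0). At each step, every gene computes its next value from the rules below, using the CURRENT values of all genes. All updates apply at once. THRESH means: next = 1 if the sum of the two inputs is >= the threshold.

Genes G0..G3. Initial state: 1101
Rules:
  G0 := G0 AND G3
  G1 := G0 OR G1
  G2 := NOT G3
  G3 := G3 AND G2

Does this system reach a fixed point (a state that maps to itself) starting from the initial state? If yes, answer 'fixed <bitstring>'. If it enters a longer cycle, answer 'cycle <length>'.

Answer: fixed 0110

Derivation:
Step 0: 1101
Step 1: G0=G0&G3=1&1=1 G1=G0|G1=1|1=1 G2=NOT G3=NOT 1=0 G3=G3&G2=1&0=0 -> 1100
Step 2: G0=G0&G3=1&0=0 G1=G0|G1=1|1=1 G2=NOT G3=NOT 0=1 G3=G3&G2=0&0=0 -> 0110
Step 3: G0=G0&G3=0&0=0 G1=G0|G1=0|1=1 G2=NOT G3=NOT 0=1 G3=G3&G2=0&1=0 -> 0110
Fixed point reached at step 2: 0110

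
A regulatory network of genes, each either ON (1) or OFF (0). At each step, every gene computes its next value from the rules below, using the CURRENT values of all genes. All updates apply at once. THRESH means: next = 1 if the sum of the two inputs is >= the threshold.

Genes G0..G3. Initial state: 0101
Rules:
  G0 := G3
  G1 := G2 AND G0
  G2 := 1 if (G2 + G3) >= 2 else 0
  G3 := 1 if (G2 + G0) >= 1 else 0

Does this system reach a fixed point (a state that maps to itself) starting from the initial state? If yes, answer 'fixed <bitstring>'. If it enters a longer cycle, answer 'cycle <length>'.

Step 0: 0101
Step 1: G0=G3=1 G1=G2&G0=0&0=0 G2=(0+1>=2)=0 G3=(0+0>=1)=0 -> 1000
Step 2: G0=G3=0 G1=G2&G0=0&1=0 G2=(0+0>=2)=0 G3=(0+1>=1)=1 -> 0001
Step 3: G0=G3=1 G1=G2&G0=0&0=0 G2=(0+1>=2)=0 G3=(0+0>=1)=0 -> 1000
Cycle of length 2 starting at step 1 -> no fixed point

Answer: cycle 2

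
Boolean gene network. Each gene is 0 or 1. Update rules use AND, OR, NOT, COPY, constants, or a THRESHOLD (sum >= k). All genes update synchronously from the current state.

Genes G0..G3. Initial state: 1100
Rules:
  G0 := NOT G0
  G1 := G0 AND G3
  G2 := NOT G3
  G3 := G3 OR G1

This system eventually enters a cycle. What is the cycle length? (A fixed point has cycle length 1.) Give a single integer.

Step 0: 1100
Step 1: G0=NOT G0=NOT 1=0 G1=G0&G3=1&0=0 G2=NOT G3=NOT 0=1 G3=G3|G1=0|1=1 -> 0011
Step 2: G0=NOT G0=NOT 0=1 G1=G0&G3=0&1=0 G2=NOT G3=NOT 1=0 G3=G3|G1=1|0=1 -> 1001
Step 3: G0=NOT G0=NOT 1=0 G1=G0&G3=1&1=1 G2=NOT G3=NOT 1=0 G3=G3|G1=1|0=1 -> 0101
Step 4: G0=NOT G0=NOT 0=1 G1=G0&G3=0&1=0 G2=NOT G3=NOT 1=0 G3=G3|G1=1|1=1 -> 1001
State from step 4 equals state from step 2 -> cycle length 2

Answer: 2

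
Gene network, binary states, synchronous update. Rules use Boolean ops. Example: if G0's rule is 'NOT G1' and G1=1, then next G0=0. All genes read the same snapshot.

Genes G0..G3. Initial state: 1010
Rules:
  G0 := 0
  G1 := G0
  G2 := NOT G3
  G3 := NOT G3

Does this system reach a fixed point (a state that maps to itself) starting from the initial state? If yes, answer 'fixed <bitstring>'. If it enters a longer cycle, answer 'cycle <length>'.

Step 0: 1010
Step 1: G0=0(const) G1=G0=1 G2=NOT G3=NOT 0=1 G3=NOT G3=NOT 0=1 -> 0111
Step 2: G0=0(const) G1=G0=0 G2=NOT G3=NOT 1=0 G3=NOT G3=NOT 1=0 -> 0000
Step 3: G0=0(const) G1=G0=0 G2=NOT G3=NOT 0=1 G3=NOT G3=NOT 0=1 -> 0011
Step 4: G0=0(const) G1=G0=0 G2=NOT G3=NOT 1=0 G3=NOT G3=NOT 1=0 -> 0000
Cycle of length 2 starting at step 2 -> no fixed point

Answer: cycle 2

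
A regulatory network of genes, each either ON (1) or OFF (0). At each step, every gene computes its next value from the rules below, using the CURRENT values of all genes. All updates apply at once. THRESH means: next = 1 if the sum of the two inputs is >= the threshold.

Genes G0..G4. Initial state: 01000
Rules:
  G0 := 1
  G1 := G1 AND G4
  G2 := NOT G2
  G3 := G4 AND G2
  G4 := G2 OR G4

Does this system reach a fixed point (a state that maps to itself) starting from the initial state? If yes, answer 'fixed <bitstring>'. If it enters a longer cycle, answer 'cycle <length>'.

Step 0: 01000
Step 1: G0=1(const) G1=G1&G4=1&0=0 G2=NOT G2=NOT 0=1 G3=G4&G2=0&0=0 G4=G2|G4=0|0=0 -> 10100
Step 2: G0=1(const) G1=G1&G4=0&0=0 G2=NOT G2=NOT 1=0 G3=G4&G2=0&1=0 G4=G2|G4=1|0=1 -> 10001
Step 3: G0=1(const) G1=G1&G4=0&1=0 G2=NOT G2=NOT 0=1 G3=G4&G2=1&0=0 G4=G2|G4=0|1=1 -> 10101
Step 4: G0=1(const) G1=G1&G4=0&1=0 G2=NOT G2=NOT 1=0 G3=G4&G2=1&1=1 G4=G2|G4=1|1=1 -> 10011
Step 5: G0=1(const) G1=G1&G4=0&1=0 G2=NOT G2=NOT 0=1 G3=G4&G2=1&0=0 G4=G2|G4=0|1=1 -> 10101
Cycle of length 2 starting at step 3 -> no fixed point

Answer: cycle 2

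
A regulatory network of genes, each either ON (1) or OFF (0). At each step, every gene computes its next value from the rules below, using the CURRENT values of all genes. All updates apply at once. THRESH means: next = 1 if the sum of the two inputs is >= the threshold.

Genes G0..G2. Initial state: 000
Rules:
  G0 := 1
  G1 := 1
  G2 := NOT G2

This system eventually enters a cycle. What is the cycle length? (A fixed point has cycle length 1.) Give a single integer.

Step 0: 000
Step 1: G0=1(const) G1=1(const) G2=NOT G2=NOT 0=1 -> 111
Step 2: G0=1(const) G1=1(const) G2=NOT G2=NOT 1=0 -> 110
Step 3: G0=1(const) G1=1(const) G2=NOT G2=NOT 0=1 -> 111
State from step 3 equals state from step 1 -> cycle length 2

Answer: 2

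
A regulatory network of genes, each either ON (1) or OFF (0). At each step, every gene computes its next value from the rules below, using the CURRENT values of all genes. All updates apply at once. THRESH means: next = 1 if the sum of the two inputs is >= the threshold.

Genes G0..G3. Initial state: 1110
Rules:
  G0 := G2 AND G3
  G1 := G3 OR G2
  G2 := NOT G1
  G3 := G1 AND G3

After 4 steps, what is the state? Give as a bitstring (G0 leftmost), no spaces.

Step 1: G0=G2&G3=1&0=0 G1=G3|G2=0|1=1 G2=NOT G1=NOT 1=0 G3=G1&G3=1&0=0 -> 0100
Step 2: G0=G2&G3=0&0=0 G1=G3|G2=0|0=0 G2=NOT G1=NOT 1=0 G3=G1&G3=1&0=0 -> 0000
Step 3: G0=G2&G3=0&0=0 G1=G3|G2=0|0=0 G2=NOT G1=NOT 0=1 G3=G1&G3=0&0=0 -> 0010
Step 4: G0=G2&G3=1&0=0 G1=G3|G2=0|1=1 G2=NOT G1=NOT 0=1 G3=G1&G3=0&0=0 -> 0110

0110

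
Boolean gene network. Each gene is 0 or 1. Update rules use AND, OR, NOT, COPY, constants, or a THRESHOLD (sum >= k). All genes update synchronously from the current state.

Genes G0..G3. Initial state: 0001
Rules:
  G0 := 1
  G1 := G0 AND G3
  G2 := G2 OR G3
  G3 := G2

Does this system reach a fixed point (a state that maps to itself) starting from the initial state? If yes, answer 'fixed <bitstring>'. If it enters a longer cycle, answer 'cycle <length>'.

Step 0: 0001
Step 1: G0=1(const) G1=G0&G3=0&1=0 G2=G2|G3=0|1=1 G3=G2=0 -> 1010
Step 2: G0=1(const) G1=G0&G3=1&0=0 G2=G2|G3=1|0=1 G3=G2=1 -> 1011
Step 3: G0=1(const) G1=G0&G3=1&1=1 G2=G2|G3=1|1=1 G3=G2=1 -> 1111
Step 4: G0=1(const) G1=G0&G3=1&1=1 G2=G2|G3=1|1=1 G3=G2=1 -> 1111
Fixed point reached at step 3: 1111

Answer: fixed 1111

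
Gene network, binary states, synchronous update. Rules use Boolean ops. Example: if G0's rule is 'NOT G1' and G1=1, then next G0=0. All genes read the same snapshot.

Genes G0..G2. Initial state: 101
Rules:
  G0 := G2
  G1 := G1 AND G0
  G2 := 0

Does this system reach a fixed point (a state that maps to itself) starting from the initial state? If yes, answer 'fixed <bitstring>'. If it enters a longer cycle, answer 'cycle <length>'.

Answer: fixed 000

Derivation:
Step 0: 101
Step 1: G0=G2=1 G1=G1&G0=0&1=0 G2=0(const) -> 100
Step 2: G0=G2=0 G1=G1&G0=0&1=0 G2=0(const) -> 000
Step 3: G0=G2=0 G1=G1&G0=0&0=0 G2=0(const) -> 000
Fixed point reached at step 2: 000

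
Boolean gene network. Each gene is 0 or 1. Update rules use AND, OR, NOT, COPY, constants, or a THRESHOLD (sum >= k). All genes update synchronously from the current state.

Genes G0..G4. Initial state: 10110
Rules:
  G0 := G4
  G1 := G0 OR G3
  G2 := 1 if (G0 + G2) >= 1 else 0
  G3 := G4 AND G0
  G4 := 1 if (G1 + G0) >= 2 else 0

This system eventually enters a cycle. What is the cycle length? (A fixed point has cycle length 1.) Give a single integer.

Answer: 1

Derivation:
Step 0: 10110
Step 1: G0=G4=0 G1=G0|G3=1|1=1 G2=(1+1>=1)=1 G3=G4&G0=0&1=0 G4=(0+1>=2)=0 -> 01100
Step 2: G0=G4=0 G1=G0|G3=0|0=0 G2=(0+1>=1)=1 G3=G4&G0=0&0=0 G4=(1+0>=2)=0 -> 00100
Step 3: G0=G4=0 G1=G0|G3=0|0=0 G2=(0+1>=1)=1 G3=G4&G0=0&0=0 G4=(0+0>=2)=0 -> 00100
State from step 3 equals state from step 2 -> cycle length 1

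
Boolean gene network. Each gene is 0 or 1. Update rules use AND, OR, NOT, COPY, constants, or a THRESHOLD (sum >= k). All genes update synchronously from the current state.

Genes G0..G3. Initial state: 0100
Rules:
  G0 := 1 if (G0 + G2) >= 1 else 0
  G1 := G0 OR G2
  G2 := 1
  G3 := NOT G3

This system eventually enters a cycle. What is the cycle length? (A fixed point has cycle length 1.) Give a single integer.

Answer: 2

Derivation:
Step 0: 0100
Step 1: G0=(0+0>=1)=0 G1=G0|G2=0|0=0 G2=1(const) G3=NOT G3=NOT 0=1 -> 0011
Step 2: G0=(0+1>=1)=1 G1=G0|G2=0|1=1 G2=1(const) G3=NOT G3=NOT 1=0 -> 1110
Step 3: G0=(1+1>=1)=1 G1=G0|G2=1|1=1 G2=1(const) G3=NOT G3=NOT 0=1 -> 1111
Step 4: G0=(1+1>=1)=1 G1=G0|G2=1|1=1 G2=1(const) G3=NOT G3=NOT 1=0 -> 1110
State from step 4 equals state from step 2 -> cycle length 2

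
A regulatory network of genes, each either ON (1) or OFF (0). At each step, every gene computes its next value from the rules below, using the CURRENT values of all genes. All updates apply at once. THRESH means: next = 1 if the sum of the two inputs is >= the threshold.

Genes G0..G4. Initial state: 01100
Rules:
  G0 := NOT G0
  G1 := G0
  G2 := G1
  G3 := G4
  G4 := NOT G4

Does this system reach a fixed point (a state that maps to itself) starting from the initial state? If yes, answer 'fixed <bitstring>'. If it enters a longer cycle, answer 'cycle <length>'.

Step 0: 01100
Step 1: G0=NOT G0=NOT 0=1 G1=G0=0 G2=G1=1 G3=G4=0 G4=NOT G4=NOT 0=1 -> 10101
Step 2: G0=NOT G0=NOT 1=0 G1=G0=1 G2=G1=0 G3=G4=1 G4=NOT G4=NOT 1=0 -> 01010
Step 3: G0=NOT G0=NOT 0=1 G1=G0=0 G2=G1=1 G3=G4=0 G4=NOT G4=NOT 0=1 -> 10101
Cycle of length 2 starting at step 1 -> no fixed point

Answer: cycle 2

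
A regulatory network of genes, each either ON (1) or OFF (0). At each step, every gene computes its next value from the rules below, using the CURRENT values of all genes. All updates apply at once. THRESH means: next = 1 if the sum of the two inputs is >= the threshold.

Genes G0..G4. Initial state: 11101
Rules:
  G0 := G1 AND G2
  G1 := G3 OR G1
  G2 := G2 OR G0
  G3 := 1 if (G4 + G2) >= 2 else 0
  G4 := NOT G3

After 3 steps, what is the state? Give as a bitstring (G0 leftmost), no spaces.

Step 1: G0=G1&G2=1&1=1 G1=G3|G1=0|1=1 G2=G2|G0=1|1=1 G3=(1+1>=2)=1 G4=NOT G3=NOT 0=1 -> 11111
Step 2: G0=G1&G2=1&1=1 G1=G3|G1=1|1=1 G2=G2|G0=1|1=1 G3=(1+1>=2)=1 G4=NOT G3=NOT 1=0 -> 11110
Step 3: G0=G1&G2=1&1=1 G1=G3|G1=1|1=1 G2=G2|G0=1|1=1 G3=(0+1>=2)=0 G4=NOT G3=NOT 1=0 -> 11100

11100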